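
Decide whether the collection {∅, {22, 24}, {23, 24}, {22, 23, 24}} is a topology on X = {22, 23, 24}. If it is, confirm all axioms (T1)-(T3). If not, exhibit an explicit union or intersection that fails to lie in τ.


τ is NOT a topology on X.

Axiom (T1): ∅ ∈ τ? Yes; X ∈ τ? Yes.
Axiom (T2/T3): check pairwise unions and intersections of members of τ.
Counterexample for (T3): {22, 24} ∩ {23, 24} = {24} ∉ τ. Therefore τ is NOT a topology.


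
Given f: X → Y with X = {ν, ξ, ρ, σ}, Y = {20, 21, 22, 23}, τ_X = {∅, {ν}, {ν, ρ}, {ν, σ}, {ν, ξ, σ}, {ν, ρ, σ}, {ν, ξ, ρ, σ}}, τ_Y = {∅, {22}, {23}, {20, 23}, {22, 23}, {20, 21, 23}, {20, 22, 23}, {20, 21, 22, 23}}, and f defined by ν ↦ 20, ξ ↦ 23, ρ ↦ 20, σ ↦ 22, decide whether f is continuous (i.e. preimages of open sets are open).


f is NOT continuous.

Compute f^{-1}(U) for each U ∈ τ_Y:
  U = ∅: f^{-1}(U) = ∅ ∈ τ_X ✓.
  U = {22}: f^{-1}(U) = {σ} ∉ τ_X ✗.
  U = {23}: f^{-1}(U) = {ξ} ∉ τ_X ✗.
  U = {20, 23}: f^{-1}(U) = {ν, ξ, ρ} ∉ τ_X ✗.
  U = {22, 23}: f^{-1}(U) = {ξ, σ} ∉ τ_X ✗.
  U = {20, 21, 23}: f^{-1}(U) = {ν, ξ, ρ} ∉ τ_X ✗.
  U = {20, 22, 23}: f^{-1}(U) = {ν, ξ, ρ, σ} ∈ τ_X ✓.
  U = {20, 21, 22, 23}: f^{-1}(U) = {ν, ξ, ρ, σ} ∈ τ_X ✓.
Found U = {22} with f^{-1}(U) = {σ} not in τ_X. Therefore f is NOT continuous.


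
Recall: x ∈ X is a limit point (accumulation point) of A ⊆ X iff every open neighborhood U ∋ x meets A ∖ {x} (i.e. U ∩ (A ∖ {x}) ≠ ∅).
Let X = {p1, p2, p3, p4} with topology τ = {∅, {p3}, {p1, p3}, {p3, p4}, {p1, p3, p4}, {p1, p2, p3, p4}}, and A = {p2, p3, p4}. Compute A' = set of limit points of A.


A' = {p1, p2, p4}

For each x ∈ X, list the open sets U ∈ τ with x ∈ U, then check whether U ∩ (A ∖ {x}) ≠ ∅ for every such U.
  x = p1: opens ∋ x are {p1, p3}, {p1, p3, p4}, {p1, p2, p3, p4}; each meets A ∖ {p1}, so x IS a limit point.
  x = p2: opens ∋ x are {p1, p2, p3, p4}; each meets A ∖ {p2}, so x IS a limit point.
  x = p3: open {p3} ∋ x has {p3} ∩ (A ∖ {p3}) = ∅, so x is NOT a limit point.
  x = p4: opens ∋ x are {p3, p4}, {p1, p3, p4}, {p1, p2, p3, p4}; each meets A ∖ {p4}, so x IS a limit point.
Collecting: A' = {p1, p2, p4}.


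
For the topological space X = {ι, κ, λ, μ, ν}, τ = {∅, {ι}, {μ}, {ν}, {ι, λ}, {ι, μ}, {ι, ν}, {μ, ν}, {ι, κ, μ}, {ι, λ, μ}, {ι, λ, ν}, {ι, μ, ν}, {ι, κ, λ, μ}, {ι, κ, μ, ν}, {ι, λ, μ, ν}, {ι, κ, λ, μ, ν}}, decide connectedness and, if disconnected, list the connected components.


(X, τ) is disconnected; components = [{ν}, {ι, κ, λ, μ}].

Find clopen sets (U ∈ τ with X ∖ U ∈ τ):
  U = ∅, X ∖ U = {ι, κ, λ, μ, ν} — both open, so U is clopen.
  U = {ν}, X ∖ U = {ι, κ, λ, μ} — both open, so U is clopen.
  U = {ι, κ, λ, μ}, X ∖ U = {ν} — both open, so U is clopen.
  U = {ι, κ, λ, μ, ν}, X ∖ U = ∅ — both open, so U is clopen.
Nontrivial clopen(s) exist: e.g. {ι, κ, λ, μ}. So (X, τ) is disconnected.
Compute connected components by grouping points that agree on all clopens:
  component: {ν}
  component: {ι, κ, λ, μ}


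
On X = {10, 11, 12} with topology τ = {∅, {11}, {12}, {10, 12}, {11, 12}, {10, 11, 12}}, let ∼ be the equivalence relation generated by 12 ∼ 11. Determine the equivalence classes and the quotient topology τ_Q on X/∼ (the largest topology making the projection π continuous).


X/∼ = {[10], [11=12]}; |τ_Q| = 3.

Equivalence classes: [10], [11=12].
Quotient map π: X → X/∼ sends 10 ↦ [10], 11 ↦ [11=12], 12 ↦ [11=12].
For each subset V ⊆ X/∼, compute π^{-1}(V) ⊆ X and check whether π^{-1}(V) ∈ τ. V is open in τ_Q iff π^{-1}(V) ∈ τ.
  V = {}: π^{-1}(V) = ∅ ∈ τ ✓.
  V = {[10]}: π^{-1}(V) = {10} ∉ τ ✗.
  V = {[11=12]}: π^{-1}(V) = {11, 12} ∈ τ ✓.
  V = {[10], [11=12]}: π^{-1}(V) = {10, 11, 12} ∈ τ ✓.
Open sets in the quotient: τ_Q = {{}, {[11=12]}, {[10], [11=12]}} (3 elements).


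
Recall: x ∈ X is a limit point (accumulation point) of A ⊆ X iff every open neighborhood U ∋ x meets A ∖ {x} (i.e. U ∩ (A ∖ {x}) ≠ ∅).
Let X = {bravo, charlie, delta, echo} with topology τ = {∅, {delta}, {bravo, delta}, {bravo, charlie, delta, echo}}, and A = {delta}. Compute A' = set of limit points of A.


A' = {bravo, charlie, echo}

For each x ∈ X, list the open sets U ∈ τ with x ∈ U, then check whether U ∩ (A ∖ {x}) ≠ ∅ for every such U.
  x = bravo: opens ∋ x are {bravo, delta}, {bravo, charlie, delta, echo}; each meets A ∖ {bravo}, so x IS a limit point.
  x = charlie: opens ∋ x are {bravo, charlie, delta, echo}; each meets A ∖ {charlie}, so x IS a limit point.
  x = delta: open {delta} ∋ x has {delta} ∩ (A ∖ {delta}) = ∅, so x is NOT a limit point.
  x = echo: opens ∋ x are {bravo, charlie, delta, echo}; each meets A ∖ {echo}, so x IS a limit point.
Collecting: A' = {bravo, charlie, echo}.


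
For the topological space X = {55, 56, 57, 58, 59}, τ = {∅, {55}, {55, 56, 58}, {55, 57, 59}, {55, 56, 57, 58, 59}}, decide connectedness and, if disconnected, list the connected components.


(X, τ) is connected.

Find clopen sets (U ∈ τ with X ∖ U ∈ τ):
  U = ∅, X ∖ U = {55, 56, 57, 58, 59} — both open, so U is clopen.
  U = {55, 56, 57, 58, 59}, X ∖ U = ∅ — both open, so U is clopen.
Only trivial clopens (∅ and X) exist, so (X, τ) is connected.
Compute connected components by grouping points that agree on all clopens:
  component: {55, 56, 57, 58, 59}


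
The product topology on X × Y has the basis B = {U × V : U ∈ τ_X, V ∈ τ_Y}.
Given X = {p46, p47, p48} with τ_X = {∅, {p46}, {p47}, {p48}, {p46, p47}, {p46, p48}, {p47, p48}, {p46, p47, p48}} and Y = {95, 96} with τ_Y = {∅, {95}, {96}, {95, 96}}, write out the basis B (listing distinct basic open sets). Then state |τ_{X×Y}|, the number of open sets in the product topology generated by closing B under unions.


Basis B = {∅ × ∅, {p46} × {95}, {p46} × {96}, {p47} × {95}, {p47} × {96}, {p48} × {95}, {p48} × {96}, {p46} × {95, 96}, {p46, p47} × {95}, {p46, p48} × {95}, {p46, p47} × {96}, {p46, p48} × {96}, {p47} × {95, 96}, {p47, p48} × {95}, {p47, p48} × {96}, {p48} × {95, 96}, {p46, p47, p48} × {95}, {p46, p47, p48} × {96}, {p46, p47} × {95, 96}, {p46, p48} × {95, 96}, {p47, p48} × {95, 96}, {p46, p47, p48} × {95, 96}}; |τ_{X×Y}| = 64.

Enumerate products U × V with U ∈ τ_X, V ∈ τ_Y (deduplicated):
  ∅ × ∅ = {} (∅)
  {p46} × {95} = {(p46,95)}
  {p46} × {96} = {(p46,96)}
  {p47} × {95} = {(p47,95)}
  {p47} × {96} = {(p47,96)}
  {p48} × {95} = {(p48,95)}
  {p48} × {96} = {(p48,96)}
  {p46} × {95, 96} = {(p46,95), (p46,96)}
  {p46, p47} × {95} = {(p46,95), (p47,95)}
  {p46, p48} × {95} = {(p46,95), (p48,95)}
  {p46, p47} × {96} = {(p46,96), (p47,96)}
  {p46, p48} × {96} = {(p46,96), (p48,96)}
  {p47} × {95, 96} = {(p47,95), (p47,96)}
  {p47, p48} × {95} = {(p47,95), (p48,95)}
  {p47, p48} × {96} = {(p47,96), (p48,96)}
  {p48} × {95, 96} = {(p48,95), (p48,96)}
  {p46, p47, p48} × {95} = {(p46,95), (p47,95), (p48,95)}
  {p46, p47, p48} × {96} = {(p46,96), (p47,96), (p48,96)}
  {p46, p47} × {95, 96} = {(p46,95), (p46,96), (p47,95), (p47,96)}
  {p46, p48} × {95, 96} = {(p46,95), (p46,96), (p48,95), (p48,96)}
  {p47, p48} × {95, 96} = {(p47,95), (p47,96), (p48,95), (p48,96)}
  {p46, p47, p48} × {95, 96} = {(p46,95), (p46,96), (p47,95), (p47,96), (p48,95), (p48,96)}
These 22 distinct sets form the basis B.
Close under arbitrary unions to get τ_{X×Y}; counting gives |τ_{X×Y}| = 64.


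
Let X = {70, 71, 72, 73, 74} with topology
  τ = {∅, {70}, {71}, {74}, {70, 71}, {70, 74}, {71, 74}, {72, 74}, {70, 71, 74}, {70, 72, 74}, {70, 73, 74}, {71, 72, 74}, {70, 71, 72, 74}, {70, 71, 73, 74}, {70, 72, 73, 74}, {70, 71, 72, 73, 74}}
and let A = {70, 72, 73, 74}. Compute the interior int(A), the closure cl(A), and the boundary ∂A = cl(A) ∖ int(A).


int(A) = {70, 72, 73, 74}, cl(A) = {70, 72, 73, 74}, ∂A = ∅.

Closed sets in (X, τ) are complements of opens:
  closed(X, τ) = {∅, {71}, {72}, {73}, {70, 73}, {71, 72}, {71, 73}, {72, 73}, {70, 71, 73}, {70, 72, 73}, {71, 72, 73}, {72, 73, 74}, {70, 71, 72, 73}, {70, 72, 73, 74}, {71, 72, 73, 74}, {70, 71, 72, 73, 74}}.
int(A) = ⋃ {U ∈ τ : U ⊆ A}. Opens contained in A: ∅, {70}, {74}, {70, 74}, {72, 74}, {70, 72, 74}, {70, 73, 74}, {70, 72, 73, 74}.
Taking the union of these: int(A) = {70, 72, 73, 74}.
cl(A) = ⋂ {C closed : A ⊆ C}. Closed sets containing A: {70, 72, 73, 74}, {70, 71, 72, 73, 74}.
Intersecting these: cl(A) = {70, 72, 73, 74}.
∂A = cl(A) ∖ int(A) = {70, 72, 73, 74} ∖ {70, 72, 73, 74} = ∅.


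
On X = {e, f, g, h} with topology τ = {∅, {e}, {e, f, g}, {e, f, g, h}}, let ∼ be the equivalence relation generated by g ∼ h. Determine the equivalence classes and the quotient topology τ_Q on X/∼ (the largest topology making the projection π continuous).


X/∼ = {[e], [f], [g=h]}; |τ_Q| = 3.

Equivalence classes: [e], [f], [g=h].
Quotient map π: X → X/∼ sends e ↦ [e], f ↦ [f], g ↦ [g=h], h ↦ [g=h].
For each subset V ⊆ X/∼, compute π^{-1}(V) ⊆ X and check whether π^{-1}(V) ∈ τ. V is open in τ_Q iff π^{-1}(V) ∈ τ.
  V = {}: π^{-1}(V) = ∅ ∈ τ ✓.
  V = {[e]}: π^{-1}(V) = {e} ∈ τ ✓.
  V = {[f]}: π^{-1}(V) = {f} ∉ τ ✗.
  V = {[e], [f]}: π^{-1}(V) = {e, f} ∉ τ ✗.
  V = {[g=h]}: π^{-1}(V) = {g, h} ∉ τ ✗.
  V = {[e], [g=h]}: π^{-1}(V) = {e, g, h} ∉ τ ✗.
  V = {[f], [g=h]}: π^{-1}(V) = {f, g, h} ∉ τ ✗.
  V = {[e], [f], [g=h]}: π^{-1}(V) = {e, f, g, h} ∈ τ ✓.
Open sets in the quotient: τ_Q = {{}, {[e]}, {[e], [f], [g=h]}} (3 elements).


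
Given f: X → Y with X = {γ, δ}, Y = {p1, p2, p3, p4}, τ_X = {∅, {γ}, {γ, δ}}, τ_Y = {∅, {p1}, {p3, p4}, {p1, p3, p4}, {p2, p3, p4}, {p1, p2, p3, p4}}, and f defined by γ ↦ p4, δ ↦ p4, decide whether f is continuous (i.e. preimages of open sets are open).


f IS continuous.

Compute f^{-1}(U) for each U ∈ τ_Y:
  U = ∅: f^{-1}(U) = ∅ ∈ τ_X ✓.
  U = {p1}: f^{-1}(U) = ∅ ∈ τ_X ✓.
  U = {p3, p4}: f^{-1}(U) = {γ, δ} ∈ τ_X ✓.
  U = {p1, p3, p4}: f^{-1}(U) = {γ, δ} ∈ τ_X ✓.
  U = {p2, p3, p4}: f^{-1}(U) = {γ, δ} ∈ τ_X ✓.
  U = {p1, p2, p3, p4}: f^{-1}(U) = {γ, δ} ∈ τ_X ✓.
Every preimage lies in τ_X, so f IS continuous.


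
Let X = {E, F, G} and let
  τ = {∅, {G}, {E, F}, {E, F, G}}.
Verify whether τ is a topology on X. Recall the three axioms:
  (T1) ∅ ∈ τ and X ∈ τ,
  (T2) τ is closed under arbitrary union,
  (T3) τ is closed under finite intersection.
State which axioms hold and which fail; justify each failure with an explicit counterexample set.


τ IS a topology on X.

Axiom (T1): ∅ ∈ τ? Yes; X ∈ τ? Yes.
Axiom (T2/T3): check pairwise unions and intersections of members of τ.
All pairwise intersections and unions checked — each lies in τ. Therefore τ satisfies (T1), (T2), (T3): it IS a topology on X.


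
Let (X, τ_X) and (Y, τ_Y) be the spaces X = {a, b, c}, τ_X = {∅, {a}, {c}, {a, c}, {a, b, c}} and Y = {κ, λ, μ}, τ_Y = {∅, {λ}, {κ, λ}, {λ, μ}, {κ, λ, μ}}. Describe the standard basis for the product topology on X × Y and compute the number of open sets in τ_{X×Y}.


Basis B = {∅ × ∅, {a} × {λ}, {c} × {λ}, {a} × {κ, λ}, {a} × {λ, μ}, {a, c} × {λ}, {c} × {κ, λ}, {c} × {λ, μ}, {a} × {κ, λ, μ}, {a, b, c} × {λ}, {c} × {κ, λ, μ}, {a, c} × {κ, λ}, {a, c} × {λ, μ}, {a, c} × {κ, λ, μ}, {a, b, c} × {κ, λ}, {a, b, c} × {λ, μ}, {a, b, c} × {κ, λ, μ}}; |τ_{X×Y}| = 50.

Enumerate products U × V with U ∈ τ_X, V ∈ τ_Y (deduplicated):
  ∅ × ∅ = {} (∅)
  {a} × {λ} = {(a,λ)}
  {c} × {λ} = {(c,λ)}
  {a} × {κ, λ} = {(a,κ), (a,λ)}
  {a} × {λ, μ} = {(a,λ), (a,μ)}
  {a, c} × {λ} = {(a,λ), (c,λ)}
  {c} × {κ, λ} = {(c,κ), (c,λ)}
  {c} × {λ, μ} = {(c,λ), (c,μ)}
  {a} × {κ, λ, μ} = {(a,κ), (a,λ), (a,μ)}
  {a, b, c} × {λ} = {(a,λ), (b,λ), (c,λ)}
  {c} × {κ, λ, μ} = {(c,κ), (c,λ), (c,μ)}
  {a, c} × {κ, λ} = {(a,κ), (a,λ), (c,κ), (c,λ)}
  {a, c} × {λ, μ} = {(a,λ), (a,μ), (c,λ), (c,μ)}
  {a, c} × {κ, λ, μ} = {(a,κ), (a,λ), (a,μ), (c,κ), (c,λ), (c,μ)}
  {a, b, c} × {κ, λ} = {(a,κ), (a,λ), (b,κ), (b,λ), (c,κ), (c,λ)}
  {a, b, c} × {λ, μ} = {(a,λ), (a,μ), (b,λ), (b,μ), (c,λ), (c,μ)}
  {a, b, c} × {κ, λ, μ} = {(a,κ), (a,λ), (a,μ), (b,κ), (b,λ), (b,μ), (c,κ), (c,λ), (c,μ)}
These 17 distinct sets form the basis B.
Close under arbitrary unions to get τ_{X×Y}; counting gives |τ_{X×Y}| = 50.


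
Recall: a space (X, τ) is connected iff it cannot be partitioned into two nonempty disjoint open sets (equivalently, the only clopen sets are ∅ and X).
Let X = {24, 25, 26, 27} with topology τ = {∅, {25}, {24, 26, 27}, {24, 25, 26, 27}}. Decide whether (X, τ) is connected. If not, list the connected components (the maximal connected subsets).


(X, τ) is disconnected; components = [{25}, {24, 26, 27}].

Find clopen sets (U ∈ τ with X ∖ U ∈ τ):
  U = ∅, X ∖ U = {24, 25, 26, 27} — both open, so U is clopen.
  U = {25}, X ∖ U = {24, 26, 27} — both open, so U is clopen.
  U = {24, 26, 27}, X ∖ U = {25} — both open, so U is clopen.
  U = {24, 25, 26, 27}, X ∖ U = ∅ — both open, so U is clopen.
Nontrivial clopen(s) exist: e.g. {24, 26, 27}. So (X, τ) is disconnected.
Compute connected components by grouping points that agree on all clopens:
  component: {25}
  component: {24, 26, 27}


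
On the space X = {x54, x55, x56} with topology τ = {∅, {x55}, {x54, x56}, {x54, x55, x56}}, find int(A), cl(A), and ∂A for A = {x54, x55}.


int(A) = {x55}, cl(A) = {x54, x55, x56}, ∂A = {x54, x56}.

Closed sets in (X, τ) are complements of opens:
  closed(X, τ) = {∅, {x55}, {x54, x56}, {x54, x55, x56}}.
int(A) = ⋃ {U ∈ τ : U ⊆ A}. Opens contained in A: ∅, {x55}.
Taking the union of these: int(A) = {x55}.
cl(A) = ⋂ {C closed : A ⊆ C}. Closed sets containing A: {x54, x55, x56}.
Intersecting these: cl(A) = {x54, x55, x56}.
∂A = cl(A) ∖ int(A) = {x54, x55, x56} ∖ {x55} = {x54, x56}.


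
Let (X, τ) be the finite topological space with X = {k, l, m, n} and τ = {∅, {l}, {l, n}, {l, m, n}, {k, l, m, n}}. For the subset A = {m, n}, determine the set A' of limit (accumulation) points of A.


A' = {k, m}

For each x ∈ X, list the open sets U ∈ τ with x ∈ U, then check whether U ∩ (A ∖ {x}) ≠ ∅ for every such U.
  x = k: opens ∋ x are {k, l, m, n}; each meets A ∖ {k}, so x IS a limit point.
  x = l: open {l} ∋ x has {l} ∩ (A ∖ {l}) = ∅, so x is NOT a limit point.
  x = m: opens ∋ x are {l, m, n}, {k, l, m, n}; each meets A ∖ {m}, so x IS a limit point.
  x = n: open {l, n} ∋ x has {l, n} ∩ (A ∖ {n}) = ∅, so x is NOT a limit point.
Collecting: A' = {k, m}.


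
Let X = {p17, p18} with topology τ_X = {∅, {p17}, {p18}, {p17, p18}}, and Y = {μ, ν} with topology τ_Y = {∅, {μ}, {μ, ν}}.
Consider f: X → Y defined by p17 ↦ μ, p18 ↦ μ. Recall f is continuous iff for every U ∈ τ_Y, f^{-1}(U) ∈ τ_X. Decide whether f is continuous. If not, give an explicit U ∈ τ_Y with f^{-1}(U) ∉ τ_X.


f IS continuous.

Compute f^{-1}(U) for each U ∈ τ_Y:
  U = ∅: f^{-1}(U) = ∅ ∈ τ_X ✓.
  U = {μ}: f^{-1}(U) = {p17, p18} ∈ τ_X ✓.
  U = {μ, ν}: f^{-1}(U) = {p17, p18} ∈ τ_X ✓.
Every preimage lies in τ_X, so f IS continuous.


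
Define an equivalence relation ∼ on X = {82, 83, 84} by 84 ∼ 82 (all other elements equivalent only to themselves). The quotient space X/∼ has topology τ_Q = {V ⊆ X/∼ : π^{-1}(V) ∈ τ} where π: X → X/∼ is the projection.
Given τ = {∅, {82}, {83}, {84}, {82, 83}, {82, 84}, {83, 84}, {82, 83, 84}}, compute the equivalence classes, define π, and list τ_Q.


X/∼ = {[82=84], [83]}; |τ_Q| = 4.

Equivalence classes: [82=84], [83].
Quotient map π: X → X/∼ sends 82 ↦ [82=84], 83 ↦ [83], 84 ↦ [82=84].
For each subset V ⊆ X/∼, compute π^{-1}(V) ⊆ X and check whether π^{-1}(V) ∈ τ. V is open in τ_Q iff π^{-1}(V) ∈ τ.
  V = {}: π^{-1}(V) = ∅ ∈ τ ✓.
  V = {[82=84]}: π^{-1}(V) = {82, 84} ∈ τ ✓.
  V = {[83]}: π^{-1}(V) = {83} ∈ τ ✓.
  V = {[82=84], [83]}: π^{-1}(V) = {82, 83, 84} ∈ τ ✓.
Open sets in the quotient: τ_Q = {{}, {[82=84]}, {[83]}, {[82=84], [83]}} (4 elements).


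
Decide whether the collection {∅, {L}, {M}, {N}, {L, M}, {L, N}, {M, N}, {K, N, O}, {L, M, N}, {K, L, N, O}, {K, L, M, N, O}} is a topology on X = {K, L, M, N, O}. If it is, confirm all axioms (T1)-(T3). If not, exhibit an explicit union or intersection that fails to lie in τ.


τ is NOT a topology on X.

Axiom (T1): ∅ ∈ τ? Yes; X ∈ τ? Yes.
Axiom (T2/T3): check pairwise unions and intersections of members of τ.
Counterexample for (T2): {M} ∪ {K, N, O} = {K, M, N, O} ∉ τ. Therefore τ is NOT a topology.


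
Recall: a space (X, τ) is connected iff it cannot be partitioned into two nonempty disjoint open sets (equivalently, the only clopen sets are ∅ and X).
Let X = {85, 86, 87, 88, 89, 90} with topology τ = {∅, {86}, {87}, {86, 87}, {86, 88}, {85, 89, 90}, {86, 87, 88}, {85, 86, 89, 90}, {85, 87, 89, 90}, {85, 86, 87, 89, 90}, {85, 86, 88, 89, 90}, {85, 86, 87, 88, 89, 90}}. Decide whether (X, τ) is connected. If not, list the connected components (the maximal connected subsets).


(X, τ) is disconnected; components = [{87}, {86, 88}, {85, 89, 90}].

Find clopen sets (U ∈ τ with X ∖ U ∈ τ):
  U = ∅, X ∖ U = {85, 86, 87, 88, 89, 90} — both open, so U is clopen.
  U = {87}, X ∖ U = {85, 86, 88, 89, 90} — both open, so U is clopen.
  U = {86, 88}, X ∖ U = {85, 87, 89, 90} — both open, so U is clopen.
  U = {85, 89, 90}, X ∖ U = {86, 87, 88} — both open, so U is clopen.
  U = {86, 87, 88}, X ∖ U = {85, 89, 90} — both open, so U is clopen.
  U = {85, 87, 89, 90}, X ∖ U = {86, 88} — both open, so U is clopen.
  U = {85, 86, 88, 89, 90}, X ∖ U = {87} — both open, so U is clopen.
  U = {85, 86, 87, 88, 89, 90}, X ∖ U = ∅ — both open, so U is clopen.
Nontrivial clopen(s) exist: e.g. {85, 86, 88, 89, 90}. So (X, τ) is disconnected.
Compute connected components by grouping points that agree on all clopens:
  component: {87}
  component: {86, 88}
  component: {85, 89, 90}


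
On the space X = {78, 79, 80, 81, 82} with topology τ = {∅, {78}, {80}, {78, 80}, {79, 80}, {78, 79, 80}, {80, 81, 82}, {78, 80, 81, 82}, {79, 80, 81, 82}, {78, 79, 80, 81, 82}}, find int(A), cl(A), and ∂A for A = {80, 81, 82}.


int(A) = {80, 81, 82}, cl(A) = {79, 80, 81, 82}, ∂A = {79}.

Closed sets in (X, τ) are complements of opens:
  closed(X, τ) = {∅, {78}, {79}, {78, 79}, {81, 82}, {78, 81, 82}, {79, 81, 82}, {78, 79, 81, 82}, {79, 80, 81, 82}, {78, 79, 80, 81, 82}}.
int(A) = ⋃ {U ∈ τ : U ⊆ A}. Opens contained in A: ∅, {80}, {80, 81, 82}.
Taking the union of these: int(A) = {80, 81, 82}.
cl(A) = ⋂ {C closed : A ⊆ C}. Closed sets containing A: {79, 80, 81, 82}, {78, 79, 80, 81, 82}.
Intersecting these: cl(A) = {79, 80, 81, 82}.
∂A = cl(A) ∖ int(A) = {79, 80, 81, 82} ∖ {80, 81, 82} = {79}.


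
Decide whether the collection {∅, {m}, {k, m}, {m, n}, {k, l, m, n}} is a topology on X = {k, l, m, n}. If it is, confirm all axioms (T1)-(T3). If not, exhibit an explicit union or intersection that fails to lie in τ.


τ is NOT a topology on X.

Axiom (T1): ∅ ∈ τ? Yes; X ∈ τ? Yes.
Axiom (T2/T3): check pairwise unions and intersections of members of τ.
Counterexample for (T2): {k, m} ∪ {m, n} = {k, m, n} ∉ τ. Therefore τ is NOT a topology.


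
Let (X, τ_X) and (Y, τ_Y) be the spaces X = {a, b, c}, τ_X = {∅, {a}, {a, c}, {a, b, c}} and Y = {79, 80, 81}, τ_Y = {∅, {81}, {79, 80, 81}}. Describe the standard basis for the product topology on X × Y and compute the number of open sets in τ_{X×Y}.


Basis B = {∅ × ∅, {a} × {81}, {a, c} × {81}, {a} × {79, 80, 81}, {a, b, c} × {81}, {a, c} × {79, 80, 81}, {a, b, c} × {79, 80, 81}}; |τ_{X×Y}| = 10.

Enumerate products U × V with U ∈ τ_X, V ∈ τ_Y (deduplicated):
  ∅ × ∅ = {} (∅)
  {a} × {81} = {(a,81)}
  {a, c} × {81} = {(a,81), (c,81)}
  {a} × {79, 80, 81} = {(a,79), (a,80), (a,81)}
  {a, b, c} × {81} = {(a,81), (b,81), (c,81)}
  {a, c} × {79, 80, 81} = {(a,79), (a,80), (a,81), (c,79), (c,80), (c,81)}
  {a, b, c} × {79, 80, 81} = {(a,79), (a,80), (a,81), (b,79), (b,80), (b,81), (c,79), (c,80), (c,81)}
These 7 distinct sets form the basis B.
Close under arbitrary unions to get τ_{X×Y}; counting gives |τ_{X×Y}| = 10.


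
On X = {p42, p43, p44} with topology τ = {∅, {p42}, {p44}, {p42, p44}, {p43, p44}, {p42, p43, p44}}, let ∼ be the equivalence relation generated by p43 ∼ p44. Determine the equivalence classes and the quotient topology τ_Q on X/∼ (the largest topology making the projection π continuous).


X/∼ = {[p42], [p43=p44]}; |τ_Q| = 4.

Equivalence classes: [p42], [p43=p44].
Quotient map π: X → X/∼ sends p42 ↦ [p42], p43 ↦ [p43=p44], p44 ↦ [p43=p44].
For each subset V ⊆ X/∼, compute π^{-1}(V) ⊆ X and check whether π^{-1}(V) ∈ τ. V is open in τ_Q iff π^{-1}(V) ∈ τ.
  V = {}: π^{-1}(V) = ∅ ∈ τ ✓.
  V = {[p42]}: π^{-1}(V) = {p42} ∈ τ ✓.
  V = {[p43=p44]}: π^{-1}(V) = {p43, p44} ∈ τ ✓.
  V = {[p42], [p43=p44]}: π^{-1}(V) = {p42, p43, p44} ∈ τ ✓.
Open sets in the quotient: τ_Q = {{}, {[p42]}, {[p43=p44]}, {[p42], [p43=p44]}} (4 elements).


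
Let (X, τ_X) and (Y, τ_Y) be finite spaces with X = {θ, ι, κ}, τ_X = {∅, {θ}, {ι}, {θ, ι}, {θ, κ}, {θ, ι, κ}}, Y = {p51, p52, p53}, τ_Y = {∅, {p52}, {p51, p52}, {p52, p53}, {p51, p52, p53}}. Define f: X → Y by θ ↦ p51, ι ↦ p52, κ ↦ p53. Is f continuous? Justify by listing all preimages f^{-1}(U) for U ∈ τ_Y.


f is NOT continuous.

Compute f^{-1}(U) for each U ∈ τ_Y:
  U = ∅: f^{-1}(U) = ∅ ∈ τ_X ✓.
  U = {p52}: f^{-1}(U) = {ι} ∈ τ_X ✓.
  U = {p51, p52}: f^{-1}(U) = {θ, ι} ∈ τ_X ✓.
  U = {p52, p53}: f^{-1}(U) = {ι, κ} ∉ τ_X ✗.
  U = {p51, p52, p53}: f^{-1}(U) = {θ, ι, κ} ∈ τ_X ✓.
Found U = {p52, p53} with f^{-1}(U) = {ι, κ} not in τ_X. Therefore f is NOT continuous.


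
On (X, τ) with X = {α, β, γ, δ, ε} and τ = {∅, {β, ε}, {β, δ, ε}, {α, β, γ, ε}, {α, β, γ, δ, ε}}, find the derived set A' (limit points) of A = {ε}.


A' = {α, β, γ, δ}

For each x ∈ X, list the open sets U ∈ τ with x ∈ U, then check whether U ∩ (A ∖ {x}) ≠ ∅ for every such U.
  x = α: opens ∋ x are {α, β, γ, ε}, {α, β, γ, δ, ε}; each meets A ∖ {α}, so x IS a limit point.
  x = β: opens ∋ x are {β, ε}, {β, δ, ε}, {α, β, γ, ε}, {α, β, γ, δ, ε}; each meets A ∖ {β}, so x IS a limit point.
  x = γ: opens ∋ x are {α, β, γ, ε}, {α, β, γ, δ, ε}; each meets A ∖ {γ}, so x IS a limit point.
  x = δ: opens ∋ x are {β, δ, ε}, {α, β, γ, δ, ε}; each meets A ∖ {δ}, so x IS a limit point.
  x = ε: open {β, ε} ∋ x has {β, ε} ∩ (A ∖ {ε}) = ∅, so x is NOT a limit point.
Collecting: A' = {α, β, γ, δ}.


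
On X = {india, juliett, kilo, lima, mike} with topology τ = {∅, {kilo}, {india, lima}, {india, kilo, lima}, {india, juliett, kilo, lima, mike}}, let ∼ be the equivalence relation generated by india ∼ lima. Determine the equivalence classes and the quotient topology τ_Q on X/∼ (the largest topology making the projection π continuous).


X/∼ = {[india=lima], [juliett], [kilo], [mike]}; |τ_Q| = 5.

Equivalence classes: [india=lima], [juliett], [kilo], [mike].
Quotient map π: X → X/∼ sends india ↦ [india=lima], juliett ↦ [juliett], kilo ↦ [kilo], lima ↦ [india=lima], mike ↦ [mike].
For each subset V ⊆ X/∼, compute π^{-1}(V) ⊆ X and check whether π^{-1}(V) ∈ τ. V is open in τ_Q iff π^{-1}(V) ∈ τ.
  V = {}: π^{-1}(V) = ∅ ∈ τ ✓.
  V = {[india=lima]}: π^{-1}(V) = {india, lima} ∈ τ ✓.
  V = {[juliett]}: π^{-1}(V) = {juliett} ∉ τ ✗.
  V = {[india=lima], [juliett]}: π^{-1}(V) = {india, juliett, lima} ∉ τ ✗.
  V = {[kilo]}: π^{-1}(V) = {kilo} ∈ τ ✓.
  V = {[india=lima], [kilo]}: π^{-1}(V) = {india, kilo, lima} ∈ τ ✓.
  V = {[juliett], [kilo]}: π^{-1}(V) = {juliett, kilo} ∉ τ ✗.
  V = {[india=lima], [juliett], [kilo]}: π^{-1}(V) = {india, juliett, kilo, lima} ∉ τ ✗.
  V = {[mike]}: π^{-1}(V) = {mike} ∉ τ ✗.
  V = {[india=lima], [mike]}: π^{-1}(V) = {india, lima, mike} ∉ τ ✗.
  V = {[juliett], [mike]}: π^{-1}(V) = {juliett, mike} ∉ τ ✗.
  V = {[india=lima], [juliett], [mike]}: π^{-1}(V) = {india, juliett, lima, mike} ∉ τ ✗.
  V = {[kilo], [mike]}: π^{-1}(V) = {kilo, mike} ∉ τ ✗.
  V = {[india=lima], [kilo], [mike]}: π^{-1}(V) = {india, kilo, lima, mike} ∉ τ ✗.
  V = {[juliett], [kilo], [mike]}: π^{-1}(V) = {juliett, kilo, mike} ∉ τ ✗.
  V = {[india=lima], [juliett], [kilo], [mike]}: π^{-1}(V) = {india, juliett, kilo, lima, mike} ∈ τ ✓.
Open sets in the quotient: τ_Q = {{}, {[india=lima]}, {[kilo]}, {[india=lima], [kilo]}, {[india=lima], [juliett], [kilo], [mike]}} (5 elements).


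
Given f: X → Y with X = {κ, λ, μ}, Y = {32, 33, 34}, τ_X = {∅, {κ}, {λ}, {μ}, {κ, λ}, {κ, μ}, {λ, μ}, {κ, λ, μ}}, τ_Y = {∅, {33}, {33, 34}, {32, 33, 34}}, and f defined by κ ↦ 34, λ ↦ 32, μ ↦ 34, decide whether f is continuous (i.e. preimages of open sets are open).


f IS continuous.

Compute f^{-1}(U) for each U ∈ τ_Y:
  U = ∅: f^{-1}(U) = ∅ ∈ τ_X ✓.
  U = {33}: f^{-1}(U) = ∅ ∈ τ_X ✓.
  U = {33, 34}: f^{-1}(U) = {κ, μ} ∈ τ_X ✓.
  U = {32, 33, 34}: f^{-1}(U) = {κ, λ, μ} ∈ τ_X ✓.
Every preimage lies in τ_X, so f IS continuous.


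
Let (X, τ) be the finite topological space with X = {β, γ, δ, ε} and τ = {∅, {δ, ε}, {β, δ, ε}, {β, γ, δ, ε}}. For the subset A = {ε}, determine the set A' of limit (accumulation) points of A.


A' = {β, γ, δ}

For each x ∈ X, list the open sets U ∈ τ with x ∈ U, then check whether U ∩ (A ∖ {x}) ≠ ∅ for every such U.
  x = β: opens ∋ x are {β, δ, ε}, {β, γ, δ, ε}; each meets A ∖ {β}, so x IS a limit point.
  x = γ: opens ∋ x are {β, γ, δ, ε}; each meets A ∖ {γ}, so x IS a limit point.
  x = δ: opens ∋ x are {δ, ε}, {β, δ, ε}, {β, γ, δ, ε}; each meets A ∖ {δ}, so x IS a limit point.
  x = ε: open {δ, ε} ∋ x has {δ, ε} ∩ (A ∖ {ε}) = ∅, so x is NOT a limit point.
Collecting: A' = {β, γ, δ}.


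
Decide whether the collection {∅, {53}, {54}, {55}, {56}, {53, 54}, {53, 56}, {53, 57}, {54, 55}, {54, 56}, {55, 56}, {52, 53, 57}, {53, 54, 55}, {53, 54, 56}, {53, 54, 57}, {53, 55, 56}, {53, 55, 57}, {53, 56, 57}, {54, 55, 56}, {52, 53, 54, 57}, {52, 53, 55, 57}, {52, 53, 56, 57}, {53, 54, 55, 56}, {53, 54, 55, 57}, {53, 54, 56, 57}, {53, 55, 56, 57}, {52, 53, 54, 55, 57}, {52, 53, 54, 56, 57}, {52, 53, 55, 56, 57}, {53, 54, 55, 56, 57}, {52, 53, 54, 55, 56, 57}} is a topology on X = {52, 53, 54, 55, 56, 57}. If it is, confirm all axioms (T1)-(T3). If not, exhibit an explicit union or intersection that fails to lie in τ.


τ is NOT a topology on X.

Axiom (T1): ∅ ∈ τ? Yes; X ∈ τ? Yes.
Axiom (T2/T3): check pairwise unions and intersections of members of τ.
Counterexample for (T2): {53} ∪ {55} = {53, 55} ∉ τ. Therefore τ is NOT a topology.


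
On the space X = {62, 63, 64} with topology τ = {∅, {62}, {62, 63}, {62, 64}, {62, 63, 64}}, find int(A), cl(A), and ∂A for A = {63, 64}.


int(A) = ∅, cl(A) = {63, 64}, ∂A = {63, 64}.

Closed sets in (X, τ) are complements of opens:
  closed(X, τ) = {∅, {63}, {64}, {63, 64}, {62, 63, 64}}.
int(A) = ⋃ {U ∈ τ : U ⊆ A}. Opens contained in A: ∅.
Taking the union of these: int(A) = ∅.
cl(A) = ⋂ {C closed : A ⊆ C}. Closed sets containing A: {63, 64}, {62, 63, 64}.
Intersecting these: cl(A) = {63, 64}.
∂A = cl(A) ∖ int(A) = {63, 64} ∖ ∅ = {63, 64}.


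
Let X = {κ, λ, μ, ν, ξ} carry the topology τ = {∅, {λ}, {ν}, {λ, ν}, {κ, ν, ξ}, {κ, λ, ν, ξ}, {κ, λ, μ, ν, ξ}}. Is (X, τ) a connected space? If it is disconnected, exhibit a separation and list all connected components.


(X, τ) is connected.

Find clopen sets (U ∈ τ with X ∖ U ∈ τ):
  U = ∅, X ∖ U = {κ, λ, μ, ν, ξ} — both open, so U is clopen.
  U = {κ, λ, μ, ν, ξ}, X ∖ U = ∅ — both open, so U is clopen.
Only trivial clopens (∅ and X) exist, so (X, τ) is connected.
Compute connected components by grouping points that agree on all clopens:
  component: {κ, λ, μ, ν, ξ}


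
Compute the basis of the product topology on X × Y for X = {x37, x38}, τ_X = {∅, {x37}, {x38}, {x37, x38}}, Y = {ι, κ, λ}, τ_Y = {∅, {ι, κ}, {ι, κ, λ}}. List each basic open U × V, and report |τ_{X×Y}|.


Basis B = {∅ × ∅, {x37} × {ι, κ}, {x38} × {ι, κ}, {x37} × {ι, κ, λ}, {x38} × {ι, κ, λ}, {x37, x38} × {ι, κ}, {x37, x38} × {ι, κ, λ}}; |τ_{X×Y}| = 9.

Enumerate products U × V with U ∈ τ_X, V ∈ τ_Y (deduplicated):
  ∅ × ∅ = {} (∅)
  {x37} × {ι, κ} = {(x37,ι), (x37,κ)}
  {x38} × {ι, κ} = {(x38,ι), (x38,κ)}
  {x37} × {ι, κ, λ} = {(x37,ι), (x37,κ), (x37,λ)}
  {x38} × {ι, κ, λ} = {(x38,ι), (x38,κ), (x38,λ)}
  {x37, x38} × {ι, κ} = {(x37,ι), (x37,κ), (x38,ι), (x38,κ)}
  {x37, x38} × {ι, κ, λ} = {(x37,ι), (x37,κ), (x37,λ), (x38,ι), (x38,κ), (x38,λ)}
These 7 distinct sets form the basis B.
Close under arbitrary unions to get τ_{X×Y}; counting gives |τ_{X×Y}| = 9.


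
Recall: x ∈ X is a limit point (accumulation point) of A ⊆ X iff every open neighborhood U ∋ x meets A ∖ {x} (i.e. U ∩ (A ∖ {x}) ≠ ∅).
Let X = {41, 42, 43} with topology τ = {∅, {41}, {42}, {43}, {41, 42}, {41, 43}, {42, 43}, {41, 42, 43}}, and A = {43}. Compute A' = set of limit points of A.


A' = ∅

For each x ∈ X, list the open sets U ∈ τ with x ∈ U, then check whether U ∩ (A ∖ {x}) ≠ ∅ for every such U.
  x = 41: open {41} ∋ x has {41} ∩ (A ∖ {41}) = ∅, so x is NOT a limit point.
  x = 42: open {42} ∋ x has {42} ∩ (A ∖ {42}) = ∅, so x is NOT a limit point.
  x = 43: open {43} ∋ x has {43} ∩ (A ∖ {43}) = ∅, so x is NOT a limit point.
Collecting: A' = ∅.


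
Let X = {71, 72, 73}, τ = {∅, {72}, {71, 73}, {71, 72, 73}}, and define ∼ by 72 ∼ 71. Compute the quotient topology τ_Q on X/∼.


X/∼ = {[71=72], [73]}; |τ_Q| = 2.

Equivalence classes: [71=72], [73].
Quotient map π: X → X/∼ sends 71 ↦ [71=72], 72 ↦ [71=72], 73 ↦ [73].
For each subset V ⊆ X/∼, compute π^{-1}(V) ⊆ X and check whether π^{-1}(V) ∈ τ. V is open in τ_Q iff π^{-1}(V) ∈ τ.
  V = {}: π^{-1}(V) = ∅ ∈ τ ✓.
  V = {[71=72]}: π^{-1}(V) = {71, 72} ∉ τ ✗.
  V = {[73]}: π^{-1}(V) = {73} ∉ τ ✗.
  V = {[71=72], [73]}: π^{-1}(V) = {71, 72, 73} ∈ τ ✓.
Open sets in the quotient: τ_Q = {{}, {[71=72], [73]}} (2 elements).


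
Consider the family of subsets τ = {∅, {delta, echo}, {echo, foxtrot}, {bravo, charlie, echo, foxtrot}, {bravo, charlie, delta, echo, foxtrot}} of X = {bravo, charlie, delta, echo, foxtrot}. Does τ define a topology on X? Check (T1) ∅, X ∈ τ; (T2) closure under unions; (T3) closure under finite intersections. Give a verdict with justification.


τ is NOT a topology on X.

Axiom (T1): ∅ ∈ τ? Yes; X ∈ τ? Yes.
Axiom (T2/T3): check pairwise unions and intersections of members of τ.
Counterexample for (T3): {delta, echo} ∩ {echo, foxtrot} = {echo} ∉ τ. Therefore τ is NOT a topology.


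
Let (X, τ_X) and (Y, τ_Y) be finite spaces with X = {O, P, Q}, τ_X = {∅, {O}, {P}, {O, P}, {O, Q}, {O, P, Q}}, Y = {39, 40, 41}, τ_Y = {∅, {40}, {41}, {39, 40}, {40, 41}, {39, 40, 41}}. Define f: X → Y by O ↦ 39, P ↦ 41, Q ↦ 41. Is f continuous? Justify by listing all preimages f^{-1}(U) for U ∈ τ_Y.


f is NOT continuous.

Compute f^{-1}(U) for each U ∈ τ_Y:
  U = ∅: f^{-1}(U) = ∅ ∈ τ_X ✓.
  U = {40}: f^{-1}(U) = ∅ ∈ τ_X ✓.
  U = {41}: f^{-1}(U) = {P, Q} ∉ τ_X ✗.
  U = {39, 40}: f^{-1}(U) = {O} ∈ τ_X ✓.
  U = {40, 41}: f^{-1}(U) = {P, Q} ∉ τ_X ✗.
  U = {39, 40, 41}: f^{-1}(U) = {O, P, Q} ∈ τ_X ✓.
Found U = {41} with f^{-1}(U) = {P, Q} not in τ_X. Therefore f is NOT continuous.


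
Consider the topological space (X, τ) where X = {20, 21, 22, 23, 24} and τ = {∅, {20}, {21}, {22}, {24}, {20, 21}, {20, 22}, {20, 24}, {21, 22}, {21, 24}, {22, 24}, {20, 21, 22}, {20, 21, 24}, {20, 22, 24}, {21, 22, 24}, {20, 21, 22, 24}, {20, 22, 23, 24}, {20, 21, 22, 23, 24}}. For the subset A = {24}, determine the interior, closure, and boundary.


int(A) = {24}, cl(A) = {23, 24}, ∂A = {23}.

Closed sets in (X, τ) are complements of opens:
  closed(X, τ) = {∅, {21}, {23}, {20, 23}, {21, 23}, {22, 23}, {23, 24}, {20, 21, 23}, {20, 22, 23}, {20, 23, 24}, {21, 22, 23}, {21, 23, 24}, {22, 23, 24}, {20, 21, 22, 23}, {20, 21, 23, 24}, {20, 22, 23, 24}, {21, 22, 23, 24}, {20, 21, 22, 23, 24}}.
int(A) = ⋃ {U ∈ τ : U ⊆ A}. Opens contained in A: ∅, {24}.
Taking the union of these: int(A) = {24}.
cl(A) = ⋂ {C closed : A ⊆ C}. Closed sets containing A: {23, 24}, {20, 23, 24}, {21, 23, 24}, {22, 23, 24}, {20, 21, 23, 24}, {20, 22, 23, 24}, {21, 22, 23, 24}, {20, 21, 22, 23, 24}.
Intersecting these: cl(A) = {23, 24}.
∂A = cl(A) ∖ int(A) = {23, 24} ∖ {24} = {23}.


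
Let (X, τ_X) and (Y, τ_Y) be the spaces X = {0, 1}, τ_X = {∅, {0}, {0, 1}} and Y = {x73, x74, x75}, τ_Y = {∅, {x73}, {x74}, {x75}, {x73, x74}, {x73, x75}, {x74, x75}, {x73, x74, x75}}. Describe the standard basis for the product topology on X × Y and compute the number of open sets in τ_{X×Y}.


Basis B = {∅ × ∅, {0} × {x73}, {0} × {x74}, {0} × {x75}, {0} × {x73, x74}, {0} × {x73, x75}, {0, 1} × {x73}, {0} × {x74, x75}, {0, 1} × {x74}, {0, 1} × {x75}, {0} × {x73, x74, x75}, {0, 1} × {x73, x74}, {0, 1} × {x73, x75}, {0, 1} × {x74, x75}, {0, 1} × {x73, x74, x75}}; |τ_{X×Y}| = 27.

Enumerate products U × V with U ∈ τ_X, V ∈ τ_Y (deduplicated):
  ∅ × ∅ = {} (∅)
  {0} × {x73} = {(0,x73)}
  {0} × {x74} = {(0,x74)}
  {0} × {x75} = {(0,x75)}
  {0} × {x73, x74} = {(0,x73), (0,x74)}
  {0} × {x73, x75} = {(0,x73), (0,x75)}
  {0, 1} × {x73} = {(0,x73), (1,x73)}
  {0} × {x74, x75} = {(0,x74), (0,x75)}
  {0, 1} × {x74} = {(0,x74), (1,x74)}
  {0, 1} × {x75} = {(0,x75), (1,x75)}
  {0} × {x73, x74, x75} = {(0,x73), (0,x74), (0,x75)}
  {0, 1} × {x73, x74} = {(0,x73), (0,x74), (1,x73), (1,x74)}
  {0, 1} × {x73, x75} = {(0,x73), (0,x75), (1,x73), (1,x75)}
  {0, 1} × {x74, x75} = {(0,x74), (0,x75), (1,x74), (1,x75)}
  {0, 1} × {x73, x74, x75} = {(0,x73), (0,x74), (0,x75), (1,x73), (1,x74), (1,x75)}
These 15 distinct sets form the basis B.
Close under arbitrary unions to get τ_{X×Y}; counting gives |τ_{X×Y}| = 27.


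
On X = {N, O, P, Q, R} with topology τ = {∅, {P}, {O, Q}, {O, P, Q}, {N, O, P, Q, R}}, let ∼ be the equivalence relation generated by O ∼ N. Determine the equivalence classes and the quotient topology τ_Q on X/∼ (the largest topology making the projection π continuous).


X/∼ = {[N=O], [P], [Q], [R]}; |τ_Q| = 3.

Equivalence classes: [N=O], [P], [Q], [R].
Quotient map π: X → X/∼ sends N ↦ [N=O], O ↦ [N=O], P ↦ [P], Q ↦ [Q], R ↦ [R].
For each subset V ⊆ X/∼, compute π^{-1}(V) ⊆ X and check whether π^{-1}(V) ∈ τ. V is open in τ_Q iff π^{-1}(V) ∈ τ.
  V = {}: π^{-1}(V) = ∅ ∈ τ ✓.
  V = {[N=O]}: π^{-1}(V) = {N, O} ∉ τ ✗.
  V = {[P]}: π^{-1}(V) = {P} ∈ τ ✓.
  V = {[N=O], [P]}: π^{-1}(V) = {N, O, P} ∉ τ ✗.
  V = {[Q]}: π^{-1}(V) = {Q} ∉ τ ✗.
  V = {[N=O], [Q]}: π^{-1}(V) = {N, O, Q} ∉ τ ✗.
  V = {[P], [Q]}: π^{-1}(V) = {P, Q} ∉ τ ✗.
  V = {[N=O], [P], [Q]}: π^{-1}(V) = {N, O, P, Q} ∉ τ ✗.
  V = {[R]}: π^{-1}(V) = {R} ∉ τ ✗.
  V = {[N=O], [R]}: π^{-1}(V) = {N, O, R} ∉ τ ✗.
  V = {[P], [R]}: π^{-1}(V) = {P, R} ∉ τ ✗.
  V = {[N=O], [P], [R]}: π^{-1}(V) = {N, O, P, R} ∉ τ ✗.
  V = {[Q], [R]}: π^{-1}(V) = {Q, R} ∉ τ ✗.
  V = {[N=O], [Q], [R]}: π^{-1}(V) = {N, O, Q, R} ∉ τ ✗.
  V = {[P], [Q], [R]}: π^{-1}(V) = {P, Q, R} ∉ τ ✗.
  V = {[N=O], [P], [Q], [R]}: π^{-1}(V) = {N, O, P, Q, R} ∈ τ ✓.
Open sets in the quotient: τ_Q = {{}, {[P]}, {[N=O], [P], [Q], [R]}} (3 elements).


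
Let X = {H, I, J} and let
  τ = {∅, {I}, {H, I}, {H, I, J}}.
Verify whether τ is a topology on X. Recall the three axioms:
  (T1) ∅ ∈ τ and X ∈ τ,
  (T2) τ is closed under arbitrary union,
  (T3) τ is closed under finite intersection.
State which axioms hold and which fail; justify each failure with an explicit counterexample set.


τ IS a topology on X.

Axiom (T1): ∅ ∈ τ? Yes; X ∈ τ? Yes.
Axiom (T2/T3): check pairwise unions and intersections of members of τ.
All pairwise intersections and unions checked — each lies in τ. Therefore τ satisfies (T1), (T2), (T3): it IS a topology on X.


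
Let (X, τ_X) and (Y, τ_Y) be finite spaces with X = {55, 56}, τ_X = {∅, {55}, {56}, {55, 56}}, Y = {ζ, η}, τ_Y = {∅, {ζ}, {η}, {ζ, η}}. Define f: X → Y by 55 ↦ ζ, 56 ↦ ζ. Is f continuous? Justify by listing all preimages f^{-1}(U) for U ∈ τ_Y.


f IS continuous.

Compute f^{-1}(U) for each U ∈ τ_Y:
  U = ∅: f^{-1}(U) = ∅ ∈ τ_X ✓.
  U = {ζ}: f^{-1}(U) = {55, 56} ∈ τ_X ✓.
  U = {η}: f^{-1}(U) = ∅ ∈ τ_X ✓.
  U = {ζ, η}: f^{-1}(U) = {55, 56} ∈ τ_X ✓.
Every preimage lies in τ_X, so f IS continuous.


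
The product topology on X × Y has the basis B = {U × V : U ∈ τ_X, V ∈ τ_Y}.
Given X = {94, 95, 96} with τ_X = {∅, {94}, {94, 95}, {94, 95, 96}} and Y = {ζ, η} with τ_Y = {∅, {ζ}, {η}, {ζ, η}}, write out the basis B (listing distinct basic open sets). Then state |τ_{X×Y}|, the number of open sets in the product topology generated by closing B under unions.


Basis B = {∅ × ∅, {94} × {ζ}, {94} × {η}, {94} × {ζ, η}, {94, 95} × {ζ}, {94, 95} × {η}, {94, 95, 96} × {ζ}, {94, 95, 96} × {η}, {94, 95} × {ζ, η}, {94, 95, 96} × {ζ, η}}; |τ_{X×Y}| = 16.

Enumerate products U × V with U ∈ τ_X, V ∈ τ_Y (deduplicated):
  ∅ × ∅ = {} (∅)
  {94} × {ζ} = {(94,ζ)}
  {94} × {η} = {(94,η)}
  {94} × {ζ, η} = {(94,ζ), (94,η)}
  {94, 95} × {ζ} = {(94,ζ), (95,ζ)}
  {94, 95} × {η} = {(94,η), (95,η)}
  {94, 95, 96} × {ζ} = {(94,ζ), (95,ζ), (96,ζ)}
  {94, 95, 96} × {η} = {(94,η), (95,η), (96,η)}
  {94, 95} × {ζ, η} = {(94,ζ), (94,η), (95,ζ), (95,η)}
  {94, 95, 96} × {ζ, η} = {(94,ζ), (94,η), (95,ζ), (95,η), (96,ζ), (96,η)}
These 10 distinct sets form the basis B.
Close under arbitrary unions to get τ_{X×Y}; counting gives |τ_{X×Y}| = 16.


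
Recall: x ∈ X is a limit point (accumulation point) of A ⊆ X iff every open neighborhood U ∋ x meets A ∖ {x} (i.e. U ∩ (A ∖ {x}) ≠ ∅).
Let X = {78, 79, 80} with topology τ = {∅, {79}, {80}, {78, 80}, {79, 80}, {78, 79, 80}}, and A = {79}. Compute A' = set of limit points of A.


A' = ∅

For each x ∈ X, list the open sets U ∈ τ with x ∈ U, then check whether U ∩ (A ∖ {x}) ≠ ∅ for every such U.
  x = 78: open {78, 80} ∋ x has {78, 80} ∩ (A ∖ {78}) = ∅, so x is NOT a limit point.
  x = 79: open {79} ∋ x has {79} ∩ (A ∖ {79}) = ∅, so x is NOT a limit point.
  x = 80: open {80} ∋ x has {80} ∩ (A ∖ {80}) = ∅, so x is NOT a limit point.
Collecting: A' = ∅.


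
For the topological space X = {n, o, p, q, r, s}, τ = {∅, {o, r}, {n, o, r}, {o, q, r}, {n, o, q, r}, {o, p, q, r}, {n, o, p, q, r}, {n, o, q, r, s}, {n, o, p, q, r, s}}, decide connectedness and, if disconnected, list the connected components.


(X, τ) is connected.

Find clopen sets (U ∈ τ with X ∖ U ∈ τ):
  U = ∅, X ∖ U = {n, o, p, q, r, s} — both open, so U is clopen.
  U = {n, o, p, q, r, s}, X ∖ U = ∅ — both open, so U is clopen.
Only trivial clopens (∅ and X) exist, so (X, τ) is connected.
Compute connected components by grouping points that agree on all clopens:
  component: {n, o, p, q, r, s}
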